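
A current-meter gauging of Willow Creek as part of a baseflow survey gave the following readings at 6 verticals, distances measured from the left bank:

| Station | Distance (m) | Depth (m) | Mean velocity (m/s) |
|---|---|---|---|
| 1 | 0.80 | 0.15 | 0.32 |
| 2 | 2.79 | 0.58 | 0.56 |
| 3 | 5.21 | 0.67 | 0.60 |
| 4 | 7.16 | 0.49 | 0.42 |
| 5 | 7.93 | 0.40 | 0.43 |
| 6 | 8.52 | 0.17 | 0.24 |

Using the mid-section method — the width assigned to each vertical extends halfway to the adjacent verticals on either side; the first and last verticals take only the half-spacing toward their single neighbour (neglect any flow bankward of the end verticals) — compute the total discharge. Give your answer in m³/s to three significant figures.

2.05 m³/s

w_1 = (2.79 − 0.80)/2 = 0.995 m; q_1 = 0.32 × 0.15 × 0.995 = 0.04776 m³/s
w_2 = (5.21 − 0.80)/2 = 2.205 m; q_2 = 0.56 × 0.58 × 2.205 = 0.7162 m³/s
w_3 = (7.16 − 2.79)/2 = 2.185 m; q_3 = 0.60 × 0.67 × 2.185 = 0.8784 m³/s
w_4 = (7.93 − 5.21)/2 = 1.36 m; q_4 = 0.42 × 0.49 × 1.36 = 0.2799 m³/s
w_5 = (8.52 − 7.16)/2 = 0.68 m; q_5 = 0.43 × 0.40 × 0.68 = 0.1170 m³/s
w_6 = (8.52 − 7.93)/2 = 0.295 m; q_6 = 0.24 × 0.17 × 0.295 = 0.01204 m³/s
Q = Σ qᵢ = 2.051 m³/s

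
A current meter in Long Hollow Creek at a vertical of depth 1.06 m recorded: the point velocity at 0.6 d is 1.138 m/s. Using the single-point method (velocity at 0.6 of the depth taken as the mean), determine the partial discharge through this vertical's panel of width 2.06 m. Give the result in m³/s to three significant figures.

2.48 m³/s

v̄ = v₀.₆ = 1.138 m/s
q = v̄ × d × w = 1.138 × 1.06 × 2.06 = 2.485 m³/s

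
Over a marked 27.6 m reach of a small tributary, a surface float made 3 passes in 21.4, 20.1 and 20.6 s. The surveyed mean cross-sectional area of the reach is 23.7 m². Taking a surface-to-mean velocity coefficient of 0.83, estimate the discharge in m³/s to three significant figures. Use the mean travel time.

t̄ = (21.4 + 20.1 + 20.6) / 3 = 20.7 s
v_surface = L / t̄ = 27.6 / 20.7 = 1.333 m/s
v_mean = 0.83 × 1.333 = 1.107 m/s
Q = A × v_mean = 23.7 × 1.107 = 26.23 m³/s

26.2 m³/s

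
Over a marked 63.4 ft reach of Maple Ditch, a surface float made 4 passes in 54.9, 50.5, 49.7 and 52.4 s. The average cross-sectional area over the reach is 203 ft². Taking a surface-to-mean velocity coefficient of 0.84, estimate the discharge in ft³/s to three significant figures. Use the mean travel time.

208 ft³/s

t̄ = (54.9 + 50.5 + 49.7 + 52.4) / 4 = 51.875 s
v_surface = L / t̄ = 63.4 / 51.875 = 1.222 ft/s
v_mean = 0.84 × 1.222 = 1.027 ft/s
Q = A × v_mean = 203 × 1.027 = 208.4 ft³/s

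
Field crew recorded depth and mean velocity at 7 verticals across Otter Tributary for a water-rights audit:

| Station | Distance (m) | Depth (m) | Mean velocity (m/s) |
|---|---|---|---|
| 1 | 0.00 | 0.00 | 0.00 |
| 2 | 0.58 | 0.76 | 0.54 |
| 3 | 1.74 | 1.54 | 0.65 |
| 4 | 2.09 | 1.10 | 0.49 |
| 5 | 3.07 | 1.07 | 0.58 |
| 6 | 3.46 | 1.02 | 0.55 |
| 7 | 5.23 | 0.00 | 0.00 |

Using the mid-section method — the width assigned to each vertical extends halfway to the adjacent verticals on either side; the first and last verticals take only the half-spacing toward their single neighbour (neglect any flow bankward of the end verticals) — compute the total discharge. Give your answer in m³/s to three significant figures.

2.50 m³/s

w_2 = (1.74 − 0.00)/2 = 0.87 m; q_2 = 0.54 × 0.76 × 0.87 = 0.3570 m³/s
w_3 = (2.09 − 0.58)/2 = 0.755 m; q_3 = 0.65 × 1.54 × 0.755 = 0.7558 m³/s
w_4 = (3.07 − 1.74)/2 = 0.665 m; q_4 = 0.49 × 1.10 × 0.665 = 0.3584 m³/s
w_5 = (3.46 − 2.09)/2 = 0.685 m; q_5 = 0.58 × 1.07 × 0.685 = 0.4251 m³/s
w_6 = (5.23 − 3.07)/2 = 1.08 m; q_6 = 0.55 × 1.02 × 1.08 = 0.6059 m³/s
Stations 1, 7 contribute zero (depth or velocity is 0).
Q = Σ qᵢ = 2.502 m³/s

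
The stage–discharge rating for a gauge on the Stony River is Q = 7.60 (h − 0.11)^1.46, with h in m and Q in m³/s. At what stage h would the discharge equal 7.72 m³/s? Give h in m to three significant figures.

1.12 m

h − h₀ = (Q/C)^(1/b) = (7.72/7.60)^(1/1.46) = 1.011 m
h = 0.11 + 1.011 = 1.121 m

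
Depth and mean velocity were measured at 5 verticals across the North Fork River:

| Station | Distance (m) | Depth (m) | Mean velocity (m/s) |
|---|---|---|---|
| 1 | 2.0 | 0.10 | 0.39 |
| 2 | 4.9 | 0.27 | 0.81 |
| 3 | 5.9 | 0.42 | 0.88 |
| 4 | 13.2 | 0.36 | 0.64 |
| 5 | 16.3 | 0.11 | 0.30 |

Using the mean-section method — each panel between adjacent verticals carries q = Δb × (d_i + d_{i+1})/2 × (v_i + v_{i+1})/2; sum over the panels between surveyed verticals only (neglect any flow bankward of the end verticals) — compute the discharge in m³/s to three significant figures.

Panel 1-2: Δb = 2.9 m, d̄ = (0.10+0.27)/2 = 0.185, v̄ = (0.39+0.81)/2 = 0.6 → q = 2.9×0.185×0.6 = 0.3219 m³/s
Panel 2-3: Δb = 1 m, d̄ = (0.27+0.42)/2 = 0.345, v̄ = (0.81+0.88)/2 = 0.845 → q = 1×0.345×0.845 = 0.2915 m³/s
Panel 3-4: Δb = 7.3 m, d̄ = (0.42+0.36)/2 = 0.39, v̄ = (0.88+0.64)/2 = 0.76 → q = 7.3×0.39×0.76 = 2.164 m³/s
Panel 4-5: Δb = 3.1 m, d̄ = (0.36+0.11)/2 = 0.235, v̄ = (0.64+0.30)/2 = 0.47 → q = 3.1×0.235×0.47 = 0.3424 m³/s
Q = Σ q = 3.120 m³/s

3.12 m³/s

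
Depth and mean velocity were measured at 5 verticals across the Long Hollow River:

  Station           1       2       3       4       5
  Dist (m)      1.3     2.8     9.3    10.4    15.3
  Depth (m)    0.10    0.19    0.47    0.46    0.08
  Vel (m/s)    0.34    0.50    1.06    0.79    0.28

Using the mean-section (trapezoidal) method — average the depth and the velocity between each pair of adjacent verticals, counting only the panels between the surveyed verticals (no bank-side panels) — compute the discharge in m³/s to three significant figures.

Panel 1-2: Δb = 1.5 m, d̄ = (0.10+0.19)/2 = 0.145, v̄ = (0.34+0.50)/2 = 0.42 → q = 1.5×0.145×0.42 = 0.09135 m³/s
Panel 2-3: Δb = 6.5 m, d̄ = (0.19+0.47)/2 = 0.33, v̄ = (0.50+1.06)/2 = 0.78 → q = 6.5×0.33×0.78 = 1.673 m³/s
Panel 3-4: Δb = 1.1 m, d̄ = (0.47+0.46)/2 = 0.465, v̄ = (1.06+0.79)/2 = 0.925 → q = 1.1×0.465×0.925 = 0.4731 m³/s
Panel 4-5: Δb = 4.9 m, d̄ = (0.46+0.08)/2 = 0.27, v̄ = (0.79+0.28)/2 = 0.535 → q = 4.9×0.27×0.535 = 0.7078 m³/s
Q = Σ q = 2.945 m³/s

2.95 m³/s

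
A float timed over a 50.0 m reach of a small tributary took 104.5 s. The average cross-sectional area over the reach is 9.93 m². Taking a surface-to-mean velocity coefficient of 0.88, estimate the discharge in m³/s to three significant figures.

4.18 m³/s

v_surface = L / t̄ = 50.0 / 104.5 = 0.4785 m/s
v_mean = 0.88 × 0.4785 = 0.4211 m/s
Q = A × v_mean = 9.93 × 0.4211 = 4.181 m³/s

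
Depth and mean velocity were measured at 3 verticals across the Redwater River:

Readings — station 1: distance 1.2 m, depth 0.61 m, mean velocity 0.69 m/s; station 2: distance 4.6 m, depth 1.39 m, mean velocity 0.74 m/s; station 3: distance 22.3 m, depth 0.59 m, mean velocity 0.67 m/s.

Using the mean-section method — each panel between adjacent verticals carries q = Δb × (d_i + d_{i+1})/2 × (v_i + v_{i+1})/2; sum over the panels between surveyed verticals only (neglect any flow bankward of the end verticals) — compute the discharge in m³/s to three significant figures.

Panel 1-2: Δb = 3.4 m, d̄ = (0.61+1.39)/2 = 1, v̄ = (0.69+0.74)/2 = 0.715 → q = 3.4×1×0.715 = 2.431 m³/s
Panel 2-3: Δb = 17.7 m, d̄ = (1.39+0.59)/2 = 0.99, v̄ = (0.74+0.67)/2 = 0.705 → q = 17.7×0.99×0.705 = 12.35 m³/s
Q = Σ q = 14.78 m³/s

14.8 m³/s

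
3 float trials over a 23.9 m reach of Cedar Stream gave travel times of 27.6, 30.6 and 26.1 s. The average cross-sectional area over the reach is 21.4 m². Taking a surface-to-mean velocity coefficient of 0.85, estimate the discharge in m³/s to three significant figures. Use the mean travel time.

15.5 m³/s

t̄ = (27.6 + 30.6 + 26.1) / 3 = 28.1 s
v_surface = L / t̄ = 23.9 / 28.1 = 0.8505 m/s
v_mean = 0.85 × 0.8505 = 0.7230 m/s
Q = A × v_mean = 21.4 × 0.7230 = 15.47 m³/s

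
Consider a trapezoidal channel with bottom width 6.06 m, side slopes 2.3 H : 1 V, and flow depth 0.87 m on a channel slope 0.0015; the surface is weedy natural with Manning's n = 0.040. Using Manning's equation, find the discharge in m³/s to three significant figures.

5.21 m³/s

A = (b + z·y)·y = (6.06 + 2.3×0.87)×0.87 = 7.013 m²
P = b + 2y√(1+z²) = 6.06 + 2×0.87×√(1+2.3²) = 10.42 m
R = A/P = 7.013/10.42 = 0.6728 m
Q = (1/n)·A·R^(2/3)·S^(1/2) = (1/0.040) × 7.013 × 0.6728^(2/3) × 0.0015^(1/2) = 5.214 m³/s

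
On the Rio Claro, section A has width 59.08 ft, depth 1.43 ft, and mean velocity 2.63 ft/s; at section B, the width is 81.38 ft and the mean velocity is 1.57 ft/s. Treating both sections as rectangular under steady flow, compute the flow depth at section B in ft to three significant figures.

1.74 ft

Q = A₁V₁ = (59.08×1.43) × 2.63 = 222.2 ft³/s
d₂ = Q/(b₂ V₂) = 222.2/(81.38×1.57) = 1.739 ft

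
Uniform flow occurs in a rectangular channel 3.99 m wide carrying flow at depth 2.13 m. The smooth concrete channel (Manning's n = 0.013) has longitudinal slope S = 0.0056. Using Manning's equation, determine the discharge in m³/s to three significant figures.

A = b·y = 3.99 × 2.13 = 8.499 m²
P = b + 2y = 3.99 + 2×2.13 = 8.250 m
R = A/P = 8.499/8.250 = 1.030 m
Q = (1/n)·A·R^(2/3)·S^(1/2) = (1/0.013) × 8.499 × 1.030^(2/3) × 0.0056^(1/2) = 49.90 m³/s

49.9 m³/s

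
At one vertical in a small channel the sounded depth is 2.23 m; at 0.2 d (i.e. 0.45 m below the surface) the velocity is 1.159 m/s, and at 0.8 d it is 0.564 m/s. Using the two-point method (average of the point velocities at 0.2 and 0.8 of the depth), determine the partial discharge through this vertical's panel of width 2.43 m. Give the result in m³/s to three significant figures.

4.67 m³/s

v̄ = (1.159 + 0.564) / 2 = 0.8615 m/s
q = v̄ × d × w = 0.8615 × 2.23 × 2.43 = 4.668 m³/s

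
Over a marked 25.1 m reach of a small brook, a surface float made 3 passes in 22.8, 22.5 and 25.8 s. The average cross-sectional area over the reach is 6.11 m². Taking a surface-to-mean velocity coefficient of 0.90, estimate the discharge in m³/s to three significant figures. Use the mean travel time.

5.82 m³/s

t̄ = (22.8 + 22.5 + 25.8) / 3 = 23.7 s
v_surface = L / t̄ = 25.1 / 23.7 = 1.059 m/s
v_mean = 0.90 × 1.059 = 0.9532 m/s
Q = A × v_mean = 6.11 × 0.9532 = 5.824 m³/s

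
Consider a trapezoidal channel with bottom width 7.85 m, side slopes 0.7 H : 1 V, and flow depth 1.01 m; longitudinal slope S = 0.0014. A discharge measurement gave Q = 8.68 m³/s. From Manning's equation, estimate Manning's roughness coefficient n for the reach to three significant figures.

0.0331

A = (b + z·y)·y = (7.85 + 0.7×1.01)×1.01 = 8.643 m²
P = b + 2y√(1+z²) = 7.85 + 2×1.01×√(1+0.7²) = 10.32 m
R = A/P = 8.643/10.32 = 0.8378 m
n = (1/Q)·A·R^(2/3)·S^(1/2) = (1/8.68) × 8.643 × 0.8887 × 0.03742 = 0.03311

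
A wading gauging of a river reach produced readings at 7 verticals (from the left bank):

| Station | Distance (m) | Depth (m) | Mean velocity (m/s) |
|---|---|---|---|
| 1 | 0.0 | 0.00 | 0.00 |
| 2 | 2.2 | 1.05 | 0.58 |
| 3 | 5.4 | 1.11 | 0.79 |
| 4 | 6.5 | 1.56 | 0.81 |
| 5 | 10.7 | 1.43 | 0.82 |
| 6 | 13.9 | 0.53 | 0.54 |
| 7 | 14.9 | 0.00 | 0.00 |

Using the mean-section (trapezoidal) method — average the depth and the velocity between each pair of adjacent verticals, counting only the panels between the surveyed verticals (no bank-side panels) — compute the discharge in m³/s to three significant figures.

11.2 m³/s

Panel 1-2: Δb = 2.2 m, d̄ = (0.00+1.05)/2 = 0.525, v̄ = (0.00+0.58)/2 = 0.29 → q = 2.2×0.525×0.29 = 0.3350 m³/s
Panel 2-3: Δb = 3.2 m, d̄ = (1.05+1.11)/2 = 1.08, v̄ = (0.58+0.79)/2 = 0.685 → q = 3.2×1.08×0.685 = 2.367 m³/s
Panel 3-4: Δb = 1.1 m, d̄ = (1.11+1.56)/2 = 1.335, v̄ = (0.79+0.81)/2 = 0.8 → q = 1.1×1.335×0.8 = 1.175 m³/s
Panel 4-5: Δb = 4.2 m, d̄ = (1.56+1.43)/2 = 1.495, v̄ = (0.81+0.82)/2 = 0.815 → q = 4.2×1.495×0.815 = 5.117 m³/s
Panel 5-6: Δb = 3.2 m, d̄ = (1.43+0.53)/2 = 0.98, v̄ = (0.82+0.54)/2 = 0.68 → q = 3.2×0.98×0.68 = 2.132 m³/s
Panel 6-7: Δb = 1 m, d̄ = (0.53+0.00)/2 = 0.265, v̄ = (0.54+0.00)/2 = 0.27 → q = 1×0.265×0.27 = 0.07155 m³/s
Q = Σ q = 11.20 m³/s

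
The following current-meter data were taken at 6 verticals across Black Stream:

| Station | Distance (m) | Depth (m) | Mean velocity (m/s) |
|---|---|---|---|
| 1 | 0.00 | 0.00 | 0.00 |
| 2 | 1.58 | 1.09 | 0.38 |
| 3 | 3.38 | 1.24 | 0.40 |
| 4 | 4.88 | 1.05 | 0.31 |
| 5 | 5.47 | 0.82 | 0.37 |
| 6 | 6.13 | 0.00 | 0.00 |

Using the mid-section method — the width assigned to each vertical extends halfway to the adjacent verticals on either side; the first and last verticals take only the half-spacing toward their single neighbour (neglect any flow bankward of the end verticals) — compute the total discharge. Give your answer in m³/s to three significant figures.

2.05 m³/s

w_2 = (3.38 − 0.00)/2 = 1.69 m; q_2 = 0.38 × 1.09 × 1.69 = 0.7000 m³/s
w_3 = (4.88 − 1.58)/2 = 1.65 m; q_3 = 0.40 × 1.24 × 1.65 = 0.8184 m³/s
w_4 = (5.47 − 3.38)/2 = 1.045 m; q_4 = 0.31 × 1.05 × 1.045 = 0.3401 m³/s
w_5 = (6.13 − 4.88)/2 = 0.625 m; q_5 = 0.37 × 0.82 × 0.625 = 0.1896 m³/s
Stations 1, 6 contribute zero (depth or velocity is 0).
Q = Σ qᵢ = 2.048 m³/s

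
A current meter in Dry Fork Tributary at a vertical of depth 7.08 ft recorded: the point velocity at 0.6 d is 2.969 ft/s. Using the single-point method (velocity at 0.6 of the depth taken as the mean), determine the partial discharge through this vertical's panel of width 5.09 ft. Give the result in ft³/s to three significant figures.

v̄ = v₀.₆ = 2.969 ft/s
q = v̄ × d × w = 2.969 × 7.08 × 5.09 = 107.0 ft³/s

107 ft³/s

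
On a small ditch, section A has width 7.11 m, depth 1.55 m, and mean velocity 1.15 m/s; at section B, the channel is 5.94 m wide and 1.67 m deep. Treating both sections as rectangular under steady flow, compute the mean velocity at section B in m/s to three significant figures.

Q = A₁V₁ = (7.11×1.55) × 1.15 = 12.67 m³/s
A₂ = 5.94 × 1.67 = 9.920 m²
V₂ = Q/A₂ = 12.67/9.920 = 1.278 m/s

1.28 m/s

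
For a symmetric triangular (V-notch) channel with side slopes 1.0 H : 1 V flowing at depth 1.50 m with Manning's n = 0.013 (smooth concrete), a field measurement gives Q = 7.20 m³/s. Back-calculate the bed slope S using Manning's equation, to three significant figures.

A = z·y² = 1.0×1.50² = 2.250 m²
P = 2y√(1+z²) = 2×1.50×√(1+1.0²) = 4.243 m
R = A/P = 2.250/4.243 = 0.5303 m
S = (Q·n / (1·A·R^(2/3)))² = (7.20×0.013 / (1×2.250×0.6552))² = 0.004031

0.00403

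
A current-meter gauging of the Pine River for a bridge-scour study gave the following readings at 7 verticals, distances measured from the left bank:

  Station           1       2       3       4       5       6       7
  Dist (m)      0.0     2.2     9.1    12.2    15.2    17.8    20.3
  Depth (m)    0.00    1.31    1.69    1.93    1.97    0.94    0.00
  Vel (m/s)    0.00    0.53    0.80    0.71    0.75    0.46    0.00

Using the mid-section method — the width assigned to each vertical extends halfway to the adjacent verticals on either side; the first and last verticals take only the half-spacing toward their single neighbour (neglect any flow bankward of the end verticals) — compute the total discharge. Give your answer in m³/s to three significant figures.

19.3 m³/s

w_2 = (9.1 − 0.0)/2 = 4.55 m; q_2 = 0.53 × 1.31 × 4.55 = 3.159 m³/s
w_3 = (12.2 − 2.2)/2 = 5 m; q_3 = 0.80 × 1.69 × 5 = 6.760 m³/s
w_4 = (15.2 − 9.1)/2 = 3.05 m; q_4 = 0.71 × 1.93 × 3.05 = 4.179 m³/s
w_5 = (17.8 − 12.2)/2 = 2.8 m; q_5 = 0.75 × 1.97 × 2.8 = 4.137 m³/s
w_6 = (20.3 − 15.2)/2 = 2.55 m; q_6 = 0.46 × 0.94 × 2.55 = 1.103 m³/s
Stations 1, 7 contribute zero (depth or velocity is 0).
Q = Σ qᵢ = 19.34 m³/s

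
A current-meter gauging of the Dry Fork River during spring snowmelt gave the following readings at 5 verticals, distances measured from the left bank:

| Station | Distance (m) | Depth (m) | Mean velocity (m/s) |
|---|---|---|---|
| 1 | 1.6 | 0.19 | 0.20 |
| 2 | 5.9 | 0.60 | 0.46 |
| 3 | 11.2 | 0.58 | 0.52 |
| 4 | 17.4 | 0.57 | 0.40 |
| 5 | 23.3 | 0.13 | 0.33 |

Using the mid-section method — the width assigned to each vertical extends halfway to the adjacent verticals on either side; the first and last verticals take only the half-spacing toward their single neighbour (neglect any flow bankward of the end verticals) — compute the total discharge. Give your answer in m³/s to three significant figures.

w_1 = (5.9 − 1.6)/2 = 2.15 m; q_1 = 0.20 × 0.19 × 2.15 = 0.08170 m³/s
w_2 = (11.2 − 1.6)/2 = 4.8 m; q_2 = 0.46 × 0.60 × 4.8 = 1.325 m³/s
w_3 = (17.4 − 5.9)/2 = 5.75 m; q_3 = 0.52 × 0.58 × 5.75 = 1.734 m³/s
w_4 = (23.3 − 11.2)/2 = 6.05 m; q_4 = 0.40 × 0.57 × 6.05 = 1.379 m³/s
w_5 = (23.3 − 17.4)/2 = 2.95 m; q_5 = 0.33 × 0.13 × 2.95 = 0.1266 m³/s
Q = Σ qᵢ = 4.647 m³/s

4.65 m³/s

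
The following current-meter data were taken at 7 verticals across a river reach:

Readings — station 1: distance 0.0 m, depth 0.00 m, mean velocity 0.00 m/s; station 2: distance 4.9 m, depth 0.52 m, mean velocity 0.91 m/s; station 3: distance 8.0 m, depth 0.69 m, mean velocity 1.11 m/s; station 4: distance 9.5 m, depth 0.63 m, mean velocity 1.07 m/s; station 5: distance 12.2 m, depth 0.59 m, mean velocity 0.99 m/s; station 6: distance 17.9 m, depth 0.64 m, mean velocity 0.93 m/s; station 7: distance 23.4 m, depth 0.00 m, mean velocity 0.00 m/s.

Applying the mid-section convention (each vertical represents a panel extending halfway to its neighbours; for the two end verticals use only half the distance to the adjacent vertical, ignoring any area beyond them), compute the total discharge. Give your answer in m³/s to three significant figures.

10.9 m³/s

w_2 = (8.0 − 0.0)/2 = 4 m; q_2 = 0.91 × 0.52 × 4 = 1.893 m³/s
w_3 = (9.5 − 4.9)/2 = 2.3 m; q_3 = 1.11 × 0.69 × 2.3 = 1.762 m³/s
w_4 = (12.2 − 8.0)/2 = 2.1 m; q_4 = 1.07 × 0.63 × 2.1 = 1.416 m³/s
w_5 = (17.9 − 9.5)/2 = 4.2 m; q_5 = 0.99 × 0.59 × 4.2 = 2.453 m³/s
w_6 = (23.4 − 12.2)/2 = 5.6 m; q_6 = 0.93 × 0.64 × 5.6 = 3.333 m³/s
Stations 1, 7 contribute zero (depth or velocity is 0).
Q = Σ qᵢ = 10.86 m³/s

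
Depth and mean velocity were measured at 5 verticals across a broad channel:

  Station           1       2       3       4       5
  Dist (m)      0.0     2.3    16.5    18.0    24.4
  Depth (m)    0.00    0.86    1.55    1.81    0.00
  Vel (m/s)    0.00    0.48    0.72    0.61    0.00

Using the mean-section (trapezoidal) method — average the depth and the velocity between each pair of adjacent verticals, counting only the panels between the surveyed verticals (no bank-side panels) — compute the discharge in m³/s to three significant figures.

Panel 1-2: Δb = 2.3 m, d̄ = (0.00+0.86)/2 = 0.43, v̄ = (0.00+0.48)/2 = 0.24 → q = 2.3×0.43×0.24 = 0.2374 m³/s
Panel 2-3: Δb = 14.2 m, d̄ = (0.86+1.55)/2 = 1.205, v̄ = (0.48+0.72)/2 = 0.6 → q = 14.2×1.205×0.6 = 10.27 m³/s
Panel 3-4: Δb = 1.5 m, d̄ = (1.55+1.81)/2 = 1.68, v̄ = (0.72+0.61)/2 = 0.665 → q = 1.5×1.68×0.665 = 1.676 m³/s
Panel 4-5: Δb = 6.4 m, d̄ = (1.81+0.00)/2 = 0.905, v̄ = (0.61+0.00)/2 = 0.305 → q = 6.4×0.905×0.305 = 1.767 m³/s
Q = Σ q = 13.95 m³/s

13.9 m³/s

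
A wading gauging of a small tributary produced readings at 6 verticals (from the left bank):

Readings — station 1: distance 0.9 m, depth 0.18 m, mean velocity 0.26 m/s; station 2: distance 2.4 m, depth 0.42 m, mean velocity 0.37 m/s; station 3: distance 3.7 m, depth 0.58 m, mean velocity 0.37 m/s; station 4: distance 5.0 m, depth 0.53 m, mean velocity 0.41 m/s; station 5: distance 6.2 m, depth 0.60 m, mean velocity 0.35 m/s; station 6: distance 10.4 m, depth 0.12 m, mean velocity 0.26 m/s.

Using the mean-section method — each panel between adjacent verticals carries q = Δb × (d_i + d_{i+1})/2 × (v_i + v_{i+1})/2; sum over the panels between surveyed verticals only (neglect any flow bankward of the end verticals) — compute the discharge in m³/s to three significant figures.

1.38 m³/s

Panel 1-2: Δb = 1.5 m, d̄ = (0.18+0.42)/2 = 0.3, v̄ = (0.26+0.37)/2 = 0.315 → q = 1.5×0.3×0.315 = 0.1418 m³/s
Panel 2-3: Δb = 1.3 m, d̄ = (0.42+0.58)/2 = 0.5, v̄ = (0.37+0.37)/2 = 0.37 → q = 1.3×0.5×0.37 = 0.2405 m³/s
Panel 3-4: Δb = 1.3 m, d̄ = (0.58+0.53)/2 = 0.555, v̄ = (0.37+0.41)/2 = 0.39 → q = 1.3×0.555×0.39 = 0.2814 m³/s
Panel 4-5: Δb = 1.2 m, d̄ = (0.53+0.60)/2 = 0.565, v̄ = (0.41+0.35)/2 = 0.38 → q = 1.2×0.565×0.38 = 0.2576 m³/s
Panel 5-6: Δb = 4.2 m, d̄ = (0.60+0.12)/2 = 0.36, v̄ = (0.35+0.26)/2 = 0.305 → q = 4.2×0.36×0.305 = 0.4612 m³/s
Q = Σ q = 1.382 m³/s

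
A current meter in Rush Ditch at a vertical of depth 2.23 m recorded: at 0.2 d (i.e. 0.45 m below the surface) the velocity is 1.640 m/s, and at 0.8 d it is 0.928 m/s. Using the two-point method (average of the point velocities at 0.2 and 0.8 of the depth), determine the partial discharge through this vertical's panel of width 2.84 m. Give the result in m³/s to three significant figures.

8.13 m³/s

v̄ = (1.640 + 0.928) / 2 = 1.284 m/s
q = v̄ × d × w = 1.284 × 2.23 × 2.84 = 8.132 m³/s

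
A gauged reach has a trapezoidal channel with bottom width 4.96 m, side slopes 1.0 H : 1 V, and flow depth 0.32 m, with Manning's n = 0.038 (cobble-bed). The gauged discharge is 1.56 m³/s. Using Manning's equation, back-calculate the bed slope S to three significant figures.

A = (b + z·y)·y = (4.96 + 1.0×0.32)×0.32 = 1.690 m²
P = b + 2y√(1+z²) = 4.96 + 2×0.32×√(1+1.0²) = 5.865 m
R = A/P = 1.690/5.865 = 0.2881 m
S = (Q·n / (1·A·R^(2/3)))² = (1.56×0.038 / (1×1.690×0.4362))² = 0.006470

0.00647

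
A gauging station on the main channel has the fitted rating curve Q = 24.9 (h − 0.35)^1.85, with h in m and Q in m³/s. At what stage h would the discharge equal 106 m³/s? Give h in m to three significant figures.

h − h₀ = (Q/C)^(1/b) = (106/24.9)^(1/1.85) = 2.188 m
h = 0.35 + 2.188 = 2.538 m

2.54 m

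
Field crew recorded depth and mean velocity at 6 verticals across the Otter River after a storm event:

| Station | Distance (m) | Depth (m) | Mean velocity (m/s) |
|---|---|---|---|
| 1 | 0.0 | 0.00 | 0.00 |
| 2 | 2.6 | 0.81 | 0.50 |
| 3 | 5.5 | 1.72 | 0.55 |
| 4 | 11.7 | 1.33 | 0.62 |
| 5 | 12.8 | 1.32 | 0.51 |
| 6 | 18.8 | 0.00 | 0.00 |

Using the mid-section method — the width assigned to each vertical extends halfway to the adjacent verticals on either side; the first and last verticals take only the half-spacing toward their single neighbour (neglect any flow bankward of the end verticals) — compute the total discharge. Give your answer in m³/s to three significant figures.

10.8 m³/s

w_2 = (5.5 − 0.0)/2 = 2.75 m; q_2 = 0.50 × 0.81 × 2.75 = 1.114 m³/s
w_3 = (11.7 − 2.6)/2 = 4.55 m; q_3 = 0.55 × 1.72 × 4.55 = 4.304 m³/s
w_4 = (12.8 − 5.5)/2 = 3.65 m; q_4 = 0.62 × 1.33 × 3.65 = 3.010 m³/s
w_5 = (18.8 − 11.7)/2 = 3.55 m; q_5 = 0.51 × 1.32 × 3.55 = 2.390 m³/s
Stations 1, 6 contribute zero (depth or velocity is 0).
Q = Σ qᵢ = 10.82 m³/s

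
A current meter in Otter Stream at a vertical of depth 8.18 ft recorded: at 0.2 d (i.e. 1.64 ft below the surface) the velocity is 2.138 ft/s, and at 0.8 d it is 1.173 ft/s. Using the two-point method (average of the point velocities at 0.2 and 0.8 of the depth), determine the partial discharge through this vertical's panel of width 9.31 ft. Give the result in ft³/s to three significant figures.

126 ft³/s

v̄ = (2.138 + 1.173) / 2 = 1.656 ft/s
q = v̄ × d × w = 1.656 × 8.18 × 9.31 = 126.1 ft³/s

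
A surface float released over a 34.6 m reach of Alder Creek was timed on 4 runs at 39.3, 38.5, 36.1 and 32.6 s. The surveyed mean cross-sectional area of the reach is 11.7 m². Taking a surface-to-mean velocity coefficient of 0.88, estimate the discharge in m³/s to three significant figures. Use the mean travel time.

t̄ = (39.3 + 38.5 + 36.1 + 32.6) / 4 = 36.625 s
v_surface = L / t̄ = 34.6 / 36.625 = 0.9447 m/s
v_mean = 0.88 × 0.9447 = 0.8313 m/s
Q = A × v_mean = 11.7 × 0.8313 = 9.727 m³/s

9.73 m³/s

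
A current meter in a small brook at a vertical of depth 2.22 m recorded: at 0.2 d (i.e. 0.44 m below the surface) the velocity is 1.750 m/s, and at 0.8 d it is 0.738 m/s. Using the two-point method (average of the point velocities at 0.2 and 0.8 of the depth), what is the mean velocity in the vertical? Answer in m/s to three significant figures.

1.24 m/s

v̄ = (1.750 + 0.738) / 2 = 1.244 m/s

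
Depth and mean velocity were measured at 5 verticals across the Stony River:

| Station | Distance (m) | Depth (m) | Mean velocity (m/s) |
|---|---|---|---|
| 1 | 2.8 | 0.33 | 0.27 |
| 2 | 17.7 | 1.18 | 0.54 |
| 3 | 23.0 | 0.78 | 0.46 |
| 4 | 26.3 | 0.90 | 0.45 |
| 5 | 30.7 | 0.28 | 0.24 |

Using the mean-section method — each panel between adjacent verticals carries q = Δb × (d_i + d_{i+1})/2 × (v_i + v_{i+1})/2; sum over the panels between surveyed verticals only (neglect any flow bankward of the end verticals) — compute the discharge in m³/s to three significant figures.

Panel 1-2: Δb = 14.9 m, d̄ = (0.33+1.18)/2 = 0.755, v̄ = (0.27+0.54)/2 = 0.405 → q = 14.9×0.755×0.405 = 4.556 m³/s
Panel 2-3: Δb = 5.3 m, d̄ = (1.18+0.78)/2 = 0.98, v̄ = (0.54+0.46)/2 = 0.5 → q = 5.3×0.98×0.5 = 2.597 m³/s
Panel 3-4: Δb = 3.3 m, d̄ = (0.78+0.90)/2 = 0.84, v̄ = (0.46+0.45)/2 = 0.455 → q = 3.3×0.84×0.455 = 1.261 m³/s
Panel 4-5: Δb = 4.4 m, d̄ = (0.90+0.28)/2 = 0.59, v̄ = (0.45+0.24)/2 = 0.345 → q = 4.4×0.59×0.345 = 0.8956 m³/s
Q = Σ q = 9.310 m³/s

9.31 m³/s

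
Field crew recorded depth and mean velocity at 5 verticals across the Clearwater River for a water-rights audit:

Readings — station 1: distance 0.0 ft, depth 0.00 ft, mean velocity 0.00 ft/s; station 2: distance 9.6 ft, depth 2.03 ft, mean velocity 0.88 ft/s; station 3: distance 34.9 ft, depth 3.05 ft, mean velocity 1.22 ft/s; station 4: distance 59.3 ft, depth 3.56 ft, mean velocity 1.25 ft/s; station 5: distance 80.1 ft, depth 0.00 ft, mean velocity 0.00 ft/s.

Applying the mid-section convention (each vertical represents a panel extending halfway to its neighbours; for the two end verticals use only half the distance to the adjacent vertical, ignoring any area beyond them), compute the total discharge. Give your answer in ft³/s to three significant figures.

w_2 = (34.9 − 0.0)/2 = 17.45 ft; q_2 = 0.88 × 2.03 × 17.45 = 31.17 ft³/s
w_3 = (59.3 − 9.6)/2 = 24.85 ft; q_3 = 1.22 × 3.05 × 24.85 = 92.47 ft³/s
w_4 = (80.1 − 34.9)/2 = 22.6 ft; q_4 = 1.25 × 3.56 × 22.6 = 100.6 ft³/s
Stations 1, 5 contribute zero (depth or velocity is 0).
Q = Σ qᵢ = 224.2 ft³/s

224 ft³/s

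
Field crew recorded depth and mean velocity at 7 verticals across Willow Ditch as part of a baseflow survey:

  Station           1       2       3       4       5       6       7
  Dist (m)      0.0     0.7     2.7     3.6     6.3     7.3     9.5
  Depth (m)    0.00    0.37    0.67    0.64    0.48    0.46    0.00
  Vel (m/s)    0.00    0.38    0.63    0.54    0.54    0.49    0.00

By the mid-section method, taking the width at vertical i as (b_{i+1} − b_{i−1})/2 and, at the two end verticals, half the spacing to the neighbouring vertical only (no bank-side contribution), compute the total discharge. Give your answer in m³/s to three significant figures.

w_2 = (2.7 − 0.0)/2 = 1.35 m; q_2 = 0.38 × 0.37 × 1.35 = 0.1898 m³/s
w_3 = (3.6 − 0.7)/2 = 1.45 m; q_3 = 0.63 × 0.67 × 1.45 = 0.6120 m³/s
w_4 = (6.3 − 2.7)/2 = 1.8 m; q_4 = 0.54 × 0.64 × 1.8 = 0.6221 m³/s
w_5 = (7.3 − 3.6)/2 = 1.85 m; q_5 = 0.54 × 0.48 × 1.85 = 0.4795 m³/s
w_6 = (9.5 − 6.3)/2 = 1.6 m; q_6 = 0.49 × 0.46 × 1.6 = 0.3606 m³/s
Stations 1, 7 contribute zero (depth or velocity is 0).
Q = Σ qᵢ = 2.264 m³/s

2.26 m³/s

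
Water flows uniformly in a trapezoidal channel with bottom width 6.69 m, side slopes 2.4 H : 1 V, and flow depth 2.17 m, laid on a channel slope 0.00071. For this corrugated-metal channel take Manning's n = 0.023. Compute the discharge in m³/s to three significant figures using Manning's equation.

A = (b + z·y)·y = (6.69 + 2.4×2.17)×2.17 = 25.82 m²
P = b + 2y√(1+z²) = 6.69 + 2×2.17×√(1+2.4²) = 17.97 m
R = A/P = 25.82/17.97 = 1.436 m
Q = (1/n)·A·R^(2/3)·S^(1/2) = (1/0.023) × 25.82 × 1.436^(2/3) × 0.00071^(1/2) = 38.08 m³/s

38.1 m³/s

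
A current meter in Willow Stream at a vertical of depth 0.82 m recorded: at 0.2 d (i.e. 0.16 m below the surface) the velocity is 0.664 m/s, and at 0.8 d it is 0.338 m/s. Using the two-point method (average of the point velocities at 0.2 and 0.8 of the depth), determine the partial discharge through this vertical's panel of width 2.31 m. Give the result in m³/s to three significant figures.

0.949 m³/s

v̄ = (0.664 + 0.338) / 2 = 0.5010 m/s
q = v̄ × d × w = 0.5010 × 0.82 × 2.31 = 0.9490 m³/s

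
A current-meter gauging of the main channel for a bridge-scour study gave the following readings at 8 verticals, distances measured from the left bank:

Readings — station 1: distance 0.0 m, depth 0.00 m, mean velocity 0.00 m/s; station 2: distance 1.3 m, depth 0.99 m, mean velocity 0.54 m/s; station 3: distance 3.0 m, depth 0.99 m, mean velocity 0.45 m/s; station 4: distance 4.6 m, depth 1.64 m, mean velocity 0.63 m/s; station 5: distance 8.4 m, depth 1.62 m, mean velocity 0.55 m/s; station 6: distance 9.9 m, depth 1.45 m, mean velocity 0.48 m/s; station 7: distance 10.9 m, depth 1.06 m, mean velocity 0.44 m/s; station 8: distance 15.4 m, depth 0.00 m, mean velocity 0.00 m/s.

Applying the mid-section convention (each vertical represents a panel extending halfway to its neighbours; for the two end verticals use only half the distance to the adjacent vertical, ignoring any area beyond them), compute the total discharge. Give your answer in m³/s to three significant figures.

8.84 m³/s

w_2 = (3.0 − 0.0)/2 = 1.5 m; q_2 = 0.54 × 0.99 × 1.5 = 0.8019 m³/s
w_3 = (4.6 − 1.3)/2 = 1.65 m; q_3 = 0.45 × 0.99 × 1.65 = 0.7351 m³/s
w_4 = (8.4 − 3.0)/2 = 2.7 m; q_4 = 0.63 × 1.64 × 2.7 = 2.790 m³/s
w_5 = (9.9 − 4.6)/2 = 2.65 m; q_5 = 0.55 × 1.62 × 2.65 = 2.361 m³/s
w_6 = (10.9 − 8.4)/2 = 1.25 m; q_6 = 0.48 × 1.45 × 1.25 = 0.8700 m³/s
w_7 = (15.4 − 9.9)/2 = 2.75 m; q_7 = 0.44 × 1.06 × 2.75 = 1.283 m³/s
Stations 1, 8 contribute zero (depth or velocity is 0).
Q = Σ qᵢ = 8.840 m³/s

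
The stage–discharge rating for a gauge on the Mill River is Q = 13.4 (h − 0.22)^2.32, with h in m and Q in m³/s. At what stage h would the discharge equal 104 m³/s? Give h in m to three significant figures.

h − h₀ = (Q/C)^(1/b) = (104/13.4)^(1/2.32) = 2.419 m
h = 0.22 + 2.419 = 2.639 m

2.64 m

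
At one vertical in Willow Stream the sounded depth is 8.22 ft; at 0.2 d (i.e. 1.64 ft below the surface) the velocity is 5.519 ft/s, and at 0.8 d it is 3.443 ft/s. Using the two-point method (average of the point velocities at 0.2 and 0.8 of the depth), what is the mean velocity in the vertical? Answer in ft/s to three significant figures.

v̄ = (5.519 + 3.443) / 2 = 4.481 ft/s

4.48 ft/s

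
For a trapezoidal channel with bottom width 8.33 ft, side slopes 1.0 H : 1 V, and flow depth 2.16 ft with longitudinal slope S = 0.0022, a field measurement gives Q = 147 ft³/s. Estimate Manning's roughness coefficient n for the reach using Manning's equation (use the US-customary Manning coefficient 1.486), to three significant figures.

0.0145

A = (b + z·y)·y = (8.33 + 1.0×2.16)×2.16 = 22.66 ft²
P = b + 2y√(1+z²) = 8.33 + 2×2.16×√(1+1.0²) = 14.44 ft
R = A/P = 22.66/14.44 = 1.569 ft
n = (1.486/Q)·A·R^(2/3)·S^(1/2) = (1.486/147) × 22.66 × 1.350 × 0.04690 = 0.01451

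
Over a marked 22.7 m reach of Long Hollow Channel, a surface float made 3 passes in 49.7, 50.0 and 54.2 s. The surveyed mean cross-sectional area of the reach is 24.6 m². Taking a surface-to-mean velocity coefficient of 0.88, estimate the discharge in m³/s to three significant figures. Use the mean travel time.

9.58 m³/s

t̄ = (49.7 + 50.0 + 54.2) / 3 = 51.3 s
v_surface = L / t̄ = 22.7 / 51.3 = 0.4425 m/s
v_mean = 0.88 × 0.4425 = 0.3894 m/s
Q = A × v_mean = 24.6 × 0.3894 = 9.579 m³/s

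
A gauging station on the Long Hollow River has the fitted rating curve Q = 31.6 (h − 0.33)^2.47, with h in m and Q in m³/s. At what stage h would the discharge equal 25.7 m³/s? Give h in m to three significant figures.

1.25 m

h − h₀ = (Q/C)^(1/b) = (25.7/31.6)^(1/2.47) = 0.9197 m
h = 0.33 + 0.9197 = 1.250 m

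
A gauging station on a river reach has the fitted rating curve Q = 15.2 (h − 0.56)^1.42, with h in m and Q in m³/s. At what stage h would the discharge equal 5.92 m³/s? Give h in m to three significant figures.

h − h₀ = (Q/C)^(1/b) = (5.92/15.2)^(1/1.42) = 0.5148 m
h = 0.56 + 0.5148 = 1.075 m

1.07 m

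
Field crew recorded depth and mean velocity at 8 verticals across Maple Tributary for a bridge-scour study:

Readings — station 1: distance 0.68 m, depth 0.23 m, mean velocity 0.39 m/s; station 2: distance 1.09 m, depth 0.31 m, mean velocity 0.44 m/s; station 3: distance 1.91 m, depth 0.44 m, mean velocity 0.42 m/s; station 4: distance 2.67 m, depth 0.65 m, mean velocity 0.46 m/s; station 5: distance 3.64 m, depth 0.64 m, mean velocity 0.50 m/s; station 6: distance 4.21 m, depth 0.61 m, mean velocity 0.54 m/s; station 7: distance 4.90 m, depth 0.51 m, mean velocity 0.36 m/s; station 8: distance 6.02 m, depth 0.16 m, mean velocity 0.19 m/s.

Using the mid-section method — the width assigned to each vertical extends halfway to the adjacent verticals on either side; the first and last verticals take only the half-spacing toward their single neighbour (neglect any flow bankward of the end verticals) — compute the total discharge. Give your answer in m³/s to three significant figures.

w_1 = (1.09 − 0.68)/2 = 0.205 m; q_1 = 0.39 × 0.23 × 0.205 = 0.01839 m³/s
w_2 = (1.91 − 0.68)/2 = 0.615 m; q_2 = 0.44 × 0.31 × 0.615 = 0.08389 m³/s
w_3 = (2.67 − 1.09)/2 = 0.79 m; q_3 = 0.42 × 0.44 × 0.79 = 0.1460 m³/s
w_4 = (3.64 − 1.91)/2 = 0.865 m; q_4 = 0.46 × 0.65 × 0.865 = 0.2586 m³/s
w_5 = (4.21 − 2.67)/2 = 0.77 m; q_5 = 0.50 × 0.64 × 0.77 = 0.2464 m³/s
w_6 = (4.90 − 3.64)/2 = 0.63 m; q_6 = 0.54 × 0.61 × 0.63 = 0.2075 m³/s
w_7 = (6.02 − 4.21)/2 = 0.905 m; q_7 = 0.36 × 0.51 × 0.905 = 0.1662 m³/s
w_8 = (6.02 − 4.90)/2 = 0.56 m; q_8 = 0.19 × 0.16 × 0.56 = 0.01702 m³/s
Q = Σ qᵢ = 1.144 m³/s

1.14 m³/s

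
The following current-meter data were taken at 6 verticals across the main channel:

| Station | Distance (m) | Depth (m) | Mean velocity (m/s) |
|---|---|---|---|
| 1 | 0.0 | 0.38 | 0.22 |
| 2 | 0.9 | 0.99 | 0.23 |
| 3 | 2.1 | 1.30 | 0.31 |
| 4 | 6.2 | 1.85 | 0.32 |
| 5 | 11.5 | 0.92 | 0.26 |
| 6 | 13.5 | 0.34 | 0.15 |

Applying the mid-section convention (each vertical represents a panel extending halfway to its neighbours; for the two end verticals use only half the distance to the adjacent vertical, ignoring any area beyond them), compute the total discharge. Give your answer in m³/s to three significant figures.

w_1 = (0.9 − 0.0)/2 = 0.45 m; q_1 = 0.22 × 0.38 × 0.45 = 0.03762 m³/s
w_2 = (2.1 − 0.0)/2 = 1.05 m; q_2 = 0.23 × 0.99 × 1.05 = 0.2391 m³/s
w_3 = (6.2 − 0.9)/2 = 2.65 m; q_3 = 0.31 × 1.30 × 2.65 = 1.068 m³/s
w_4 = (11.5 − 2.1)/2 = 4.7 m; q_4 = 0.32 × 1.85 × 4.7 = 2.782 m³/s
w_5 = (13.5 − 6.2)/2 = 3.65 m; q_5 = 0.26 × 0.92 × 3.65 = 0.8731 m³/s
w_6 = (13.5 − 11.5)/2 = 1 m; q_6 = 0.15 × 0.34 × 1 = 0.05100 m³/s
Q = Σ qᵢ = 5.051 m³/s

5.05 m³/s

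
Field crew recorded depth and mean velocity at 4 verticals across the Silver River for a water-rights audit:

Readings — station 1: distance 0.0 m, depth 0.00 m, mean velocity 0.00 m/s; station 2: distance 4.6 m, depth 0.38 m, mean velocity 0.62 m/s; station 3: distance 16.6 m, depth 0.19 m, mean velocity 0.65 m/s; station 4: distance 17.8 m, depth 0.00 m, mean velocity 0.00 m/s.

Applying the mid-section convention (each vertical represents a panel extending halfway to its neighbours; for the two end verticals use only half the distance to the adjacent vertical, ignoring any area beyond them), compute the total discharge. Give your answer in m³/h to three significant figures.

w_2 = (16.6 − 0.0)/2 = 8.3 m; q_2 = 0.62 × 0.38 × 8.3 = 1.955 m³/s
w_3 = (17.8 − 4.6)/2 = 6.6 m; q_3 = 0.65 × 0.19 × 6.6 = 0.8151 m³/s
Stations 1, 4 contribute zero (depth or velocity is 0).
Q = Σ qᵢ = 2.771 m³/s
= 2.771 × 3600 = 9974 m³/h

9970 m³/h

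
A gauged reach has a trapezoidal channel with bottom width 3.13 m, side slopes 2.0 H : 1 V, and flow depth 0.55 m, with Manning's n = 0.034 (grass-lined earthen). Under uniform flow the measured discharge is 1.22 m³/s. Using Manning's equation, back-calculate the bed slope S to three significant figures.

0.00102

A = (b + z·y)·y = (3.13 + 2.0×0.55)×0.55 = 2.327 m²
P = b + 2y√(1+z²) = 3.13 + 2×0.55×√(1+2.0²) = 5.590 m
R = A/P = 2.327/5.590 = 0.4162 m
S = (Q·n / (1·A·R^(2/3)))² = (1.22×0.034 / (1×2.327×0.5575))² = 0.001023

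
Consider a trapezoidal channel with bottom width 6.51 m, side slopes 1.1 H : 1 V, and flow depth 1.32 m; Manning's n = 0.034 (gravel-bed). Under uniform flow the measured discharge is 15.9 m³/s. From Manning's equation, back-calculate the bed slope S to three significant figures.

A = (b + z·y)·y = (6.51 + 1.1×1.32)×1.32 = 10.51 m²
P = b + 2y√(1+z²) = 6.51 + 2×1.32×√(1+1.1²) = 10.43 m
R = A/P = 10.51/10.43 = 1.007 m
S = (Q·n / (1·A·R^(2/3)))² = (15.9×0.034 / (1×10.51×1.005))² = 0.002621

0.00262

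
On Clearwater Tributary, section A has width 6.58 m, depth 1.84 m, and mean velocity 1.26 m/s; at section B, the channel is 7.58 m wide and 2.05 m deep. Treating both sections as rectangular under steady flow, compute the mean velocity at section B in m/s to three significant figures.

Q = A₁V₁ = (6.58×1.84) × 1.26 = 15.26 m³/s
A₂ = 7.58 × 2.05 = 15.54 m²
V₂ = Q/A₂ = 15.26/15.54 = 0.9817 m/s

0.982 m/s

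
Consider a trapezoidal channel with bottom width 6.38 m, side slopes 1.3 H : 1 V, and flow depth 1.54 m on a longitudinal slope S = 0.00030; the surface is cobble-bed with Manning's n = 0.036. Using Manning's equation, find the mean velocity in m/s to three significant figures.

A = (b + z·y)·y = (6.38 + 1.3×1.54)×1.54 = 12.91 m²
P = b + 2y√(1+z²) = 6.38 + 2×1.54×√(1+1.3²) = 11.43 m
R = A/P = 12.91/11.43 = 1.129 m
Q = (1/n)·A·R^(2/3)·S^(1/2) = (1/0.036) × 12.91 × 1.129^(2/3) × 0.00030^(1/2) = 6.734 m³/s
V = Q/A = 6.734/12.91 = 0.5217 m/s

0.522 m/s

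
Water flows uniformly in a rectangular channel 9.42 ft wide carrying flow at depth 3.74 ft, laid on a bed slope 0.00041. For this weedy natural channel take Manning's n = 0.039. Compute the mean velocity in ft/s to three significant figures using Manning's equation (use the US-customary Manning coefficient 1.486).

1.26 ft/s

A = b·y = 9.42 × 3.74 = 35.23 ft²
P = b + 2y = 9.42 + 2×3.74 = 16.90 ft
R = A/P = 35.23/16.90 = 2.085 ft
Q = (1.486/n)·A·R^(2/3)·S^(1/2) = (1.486/0.039) × 35.23 × 2.085^(2/3) × 0.00041^(1/2) = 44.36 ft³/s
V = Q/A = 44.36/35.23 = 1.259 ft/s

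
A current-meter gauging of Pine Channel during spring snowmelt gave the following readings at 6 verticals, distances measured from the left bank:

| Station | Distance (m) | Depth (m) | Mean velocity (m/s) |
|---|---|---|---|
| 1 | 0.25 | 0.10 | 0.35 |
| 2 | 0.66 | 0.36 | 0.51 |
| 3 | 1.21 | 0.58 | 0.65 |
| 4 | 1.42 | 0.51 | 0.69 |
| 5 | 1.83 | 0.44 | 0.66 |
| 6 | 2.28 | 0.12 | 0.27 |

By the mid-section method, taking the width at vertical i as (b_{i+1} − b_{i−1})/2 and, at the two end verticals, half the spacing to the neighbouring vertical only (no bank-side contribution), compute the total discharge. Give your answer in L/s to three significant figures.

w_1 = (0.66 − 0.25)/2 = 0.205 m; q_1 = 0.35 × 0.10 × 0.205 = 0.007175 m³/s
w_2 = (1.21 − 0.25)/2 = 0.48 m; q_2 = 0.51 × 0.36 × 0.48 = 0.08813 m³/s
w_3 = (1.42 − 0.66)/2 = 0.38 m; q_3 = 0.65 × 0.58 × 0.38 = 0.1433 m³/s
w_4 = (1.83 − 1.21)/2 = 0.31 m; q_4 = 0.69 × 0.51 × 0.31 = 0.1091 m³/s
w_5 = (2.28 − 1.42)/2 = 0.43 m; q_5 = 0.66 × 0.44 × 0.43 = 0.1249 m³/s
w_6 = (2.28 − 1.83)/2 = 0.225 m; q_6 = 0.27 × 0.12 × 0.225 = 0.007290 m³/s
Q = Σ qᵢ = 0.4798 m³/s
= 0.4798 × 1000 = 479.8 L/s

480 L/s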